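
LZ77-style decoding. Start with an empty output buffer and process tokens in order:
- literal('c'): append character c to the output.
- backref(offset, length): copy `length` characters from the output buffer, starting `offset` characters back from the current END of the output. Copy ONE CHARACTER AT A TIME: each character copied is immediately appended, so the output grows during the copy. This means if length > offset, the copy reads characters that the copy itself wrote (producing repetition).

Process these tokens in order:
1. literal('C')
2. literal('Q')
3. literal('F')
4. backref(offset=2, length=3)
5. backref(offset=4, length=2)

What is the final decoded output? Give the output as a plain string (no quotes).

Answer: CQFQFQFQ

Derivation:
Token 1: literal('C'). Output: "C"
Token 2: literal('Q'). Output: "CQ"
Token 3: literal('F'). Output: "CQF"
Token 4: backref(off=2, len=3) (overlapping!). Copied 'QFQ' from pos 1. Output: "CQFQFQ"
Token 5: backref(off=4, len=2). Copied 'FQ' from pos 2. Output: "CQFQFQFQ"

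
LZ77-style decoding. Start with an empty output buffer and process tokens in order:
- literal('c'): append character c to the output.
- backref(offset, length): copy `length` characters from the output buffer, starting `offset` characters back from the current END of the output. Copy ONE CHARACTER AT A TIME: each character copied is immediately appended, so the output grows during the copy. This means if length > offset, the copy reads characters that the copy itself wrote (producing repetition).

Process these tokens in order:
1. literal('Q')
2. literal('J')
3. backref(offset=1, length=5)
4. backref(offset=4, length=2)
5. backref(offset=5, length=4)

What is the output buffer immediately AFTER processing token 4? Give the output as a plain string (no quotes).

Token 1: literal('Q'). Output: "Q"
Token 2: literal('J'). Output: "QJ"
Token 3: backref(off=1, len=5) (overlapping!). Copied 'JJJJJ' from pos 1. Output: "QJJJJJJ"
Token 4: backref(off=4, len=2). Copied 'JJ' from pos 3. Output: "QJJJJJJJJ"

Answer: QJJJJJJJJ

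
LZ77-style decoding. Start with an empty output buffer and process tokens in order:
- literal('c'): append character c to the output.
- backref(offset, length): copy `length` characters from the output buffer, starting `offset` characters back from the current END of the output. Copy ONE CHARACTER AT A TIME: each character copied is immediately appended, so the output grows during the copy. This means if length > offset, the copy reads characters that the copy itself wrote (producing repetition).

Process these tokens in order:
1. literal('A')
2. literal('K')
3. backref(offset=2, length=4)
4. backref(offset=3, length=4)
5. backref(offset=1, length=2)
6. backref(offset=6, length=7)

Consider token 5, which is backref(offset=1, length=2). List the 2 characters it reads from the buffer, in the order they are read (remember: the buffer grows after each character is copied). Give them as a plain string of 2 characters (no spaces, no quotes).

Answer: KK

Derivation:
Token 1: literal('A'). Output: "A"
Token 2: literal('K'). Output: "AK"
Token 3: backref(off=2, len=4) (overlapping!). Copied 'AKAK' from pos 0. Output: "AKAKAK"
Token 4: backref(off=3, len=4) (overlapping!). Copied 'KAKK' from pos 3. Output: "AKAKAKKAKK"
Token 5: backref(off=1, len=2). Buffer before: "AKAKAKKAKK" (len 10)
  byte 1: read out[9]='K', append. Buffer now: "AKAKAKKAKKK"
  byte 2: read out[10]='K', append. Buffer now: "AKAKAKKAKKKK"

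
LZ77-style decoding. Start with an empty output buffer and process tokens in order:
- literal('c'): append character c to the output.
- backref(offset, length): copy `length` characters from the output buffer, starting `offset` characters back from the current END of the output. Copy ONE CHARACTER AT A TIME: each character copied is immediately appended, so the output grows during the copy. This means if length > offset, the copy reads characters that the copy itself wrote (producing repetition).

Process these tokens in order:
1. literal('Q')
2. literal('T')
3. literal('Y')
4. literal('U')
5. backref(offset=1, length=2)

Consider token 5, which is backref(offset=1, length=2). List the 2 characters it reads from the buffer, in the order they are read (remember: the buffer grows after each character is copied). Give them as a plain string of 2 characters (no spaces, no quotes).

Answer: UU

Derivation:
Token 1: literal('Q'). Output: "Q"
Token 2: literal('T'). Output: "QT"
Token 3: literal('Y'). Output: "QTY"
Token 4: literal('U'). Output: "QTYU"
Token 5: backref(off=1, len=2). Buffer before: "QTYU" (len 4)
  byte 1: read out[3]='U', append. Buffer now: "QTYUU"
  byte 2: read out[4]='U', append. Buffer now: "QTYUUU"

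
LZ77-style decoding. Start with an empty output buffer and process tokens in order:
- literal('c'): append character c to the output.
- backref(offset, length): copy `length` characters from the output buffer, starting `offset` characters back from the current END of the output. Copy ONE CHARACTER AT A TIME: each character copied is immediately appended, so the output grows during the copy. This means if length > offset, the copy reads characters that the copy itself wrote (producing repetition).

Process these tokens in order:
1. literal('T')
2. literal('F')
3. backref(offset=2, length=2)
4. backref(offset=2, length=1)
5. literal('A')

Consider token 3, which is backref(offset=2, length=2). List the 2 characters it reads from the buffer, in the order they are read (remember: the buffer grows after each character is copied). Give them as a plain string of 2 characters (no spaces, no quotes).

Token 1: literal('T'). Output: "T"
Token 2: literal('F'). Output: "TF"
Token 3: backref(off=2, len=2). Buffer before: "TF" (len 2)
  byte 1: read out[0]='T', append. Buffer now: "TFT"
  byte 2: read out[1]='F', append. Buffer now: "TFTF"

Answer: TF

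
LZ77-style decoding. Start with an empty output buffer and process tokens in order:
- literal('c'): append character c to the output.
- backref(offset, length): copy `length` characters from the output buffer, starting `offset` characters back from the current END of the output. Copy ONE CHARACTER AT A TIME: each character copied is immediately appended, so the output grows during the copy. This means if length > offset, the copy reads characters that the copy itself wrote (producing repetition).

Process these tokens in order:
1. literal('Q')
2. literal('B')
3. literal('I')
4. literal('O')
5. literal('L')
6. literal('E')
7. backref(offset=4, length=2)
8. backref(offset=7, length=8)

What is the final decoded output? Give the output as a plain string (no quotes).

Token 1: literal('Q'). Output: "Q"
Token 2: literal('B'). Output: "QB"
Token 3: literal('I'). Output: "QBI"
Token 4: literal('O'). Output: "QBIO"
Token 5: literal('L'). Output: "QBIOL"
Token 6: literal('E'). Output: "QBIOLE"
Token 7: backref(off=4, len=2). Copied 'IO' from pos 2. Output: "QBIOLEIO"
Token 8: backref(off=7, len=8) (overlapping!). Copied 'BIOLEIOB' from pos 1. Output: "QBIOLEIOBIOLEIOB"

Answer: QBIOLEIOBIOLEIOB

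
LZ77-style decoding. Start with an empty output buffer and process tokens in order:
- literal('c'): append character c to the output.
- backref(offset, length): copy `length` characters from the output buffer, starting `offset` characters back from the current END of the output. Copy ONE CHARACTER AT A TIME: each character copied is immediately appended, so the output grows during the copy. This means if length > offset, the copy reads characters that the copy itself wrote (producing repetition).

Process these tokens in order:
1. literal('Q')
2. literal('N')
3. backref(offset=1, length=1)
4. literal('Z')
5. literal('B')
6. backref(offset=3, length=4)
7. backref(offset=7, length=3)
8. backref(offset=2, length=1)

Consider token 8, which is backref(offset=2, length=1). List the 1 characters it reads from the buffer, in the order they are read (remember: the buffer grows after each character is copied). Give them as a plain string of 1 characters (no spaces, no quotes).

Token 1: literal('Q'). Output: "Q"
Token 2: literal('N'). Output: "QN"
Token 3: backref(off=1, len=1). Copied 'N' from pos 1. Output: "QNN"
Token 4: literal('Z'). Output: "QNNZ"
Token 5: literal('B'). Output: "QNNZB"
Token 6: backref(off=3, len=4) (overlapping!). Copied 'NZBN' from pos 2. Output: "QNNZBNZBN"
Token 7: backref(off=7, len=3). Copied 'NZB' from pos 2. Output: "QNNZBNZBNNZB"
Token 8: backref(off=2, len=1). Buffer before: "QNNZBNZBNNZB" (len 12)
  byte 1: read out[10]='Z', append. Buffer now: "QNNZBNZBNNZBZ"

Answer: Z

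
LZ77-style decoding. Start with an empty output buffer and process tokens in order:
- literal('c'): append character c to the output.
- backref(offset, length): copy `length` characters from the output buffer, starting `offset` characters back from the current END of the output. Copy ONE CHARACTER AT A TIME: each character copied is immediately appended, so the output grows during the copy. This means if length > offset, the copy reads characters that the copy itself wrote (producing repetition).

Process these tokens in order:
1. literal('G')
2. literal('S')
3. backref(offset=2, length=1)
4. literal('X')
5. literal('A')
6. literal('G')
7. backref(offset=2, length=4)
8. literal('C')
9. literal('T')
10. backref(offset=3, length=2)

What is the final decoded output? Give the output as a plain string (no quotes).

Token 1: literal('G'). Output: "G"
Token 2: literal('S'). Output: "GS"
Token 3: backref(off=2, len=1). Copied 'G' from pos 0. Output: "GSG"
Token 4: literal('X'). Output: "GSGX"
Token 5: literal('A'). Output: "GSGXA"
Token 6: literal('G'). Output: "GSGXAG"
Token 7: backref(off=2, len=4) (overlapping!). Copied 'AGAG' from pos 4. Output: "GSGXAGAGAG"
Token 8: literal('C'). Output: "GSGXAGAGAGC"
Token 9: literal('T'). Output: "GSGXAGAGAGCT"
Token 10: backref(off=3, len=2). Copied 'GC' from pos 9. Output: "GSGXAGAGAGCTGC"

Answer: GSGXAGAGAGCTGC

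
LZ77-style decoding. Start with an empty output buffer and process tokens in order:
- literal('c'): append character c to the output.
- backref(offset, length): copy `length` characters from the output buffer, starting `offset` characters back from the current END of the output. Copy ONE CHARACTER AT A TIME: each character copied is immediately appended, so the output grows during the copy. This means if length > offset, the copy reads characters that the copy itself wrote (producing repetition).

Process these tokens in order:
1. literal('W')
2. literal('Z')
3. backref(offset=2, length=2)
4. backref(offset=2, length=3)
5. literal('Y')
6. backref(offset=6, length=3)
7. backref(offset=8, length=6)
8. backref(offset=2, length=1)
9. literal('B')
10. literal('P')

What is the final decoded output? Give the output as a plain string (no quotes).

Token 1: literal('W'). Output: "W"
Token 2: literal('Z'). Output: "WZ"
Token 3: backref(off=2, len=2). Copied 'WZ' from pos 0. Output: "WZWZ"
Token 4: backref(off=2, len=3) (overlapping!). Copied 'WZW' from pos 2. Output: "WZWZWZW"
Token 5: literal('Y'). Output: "WZWZWZWY"
Token 6: backref(off=6, len=3). Copied 'WZW' from pos 2. Output: "WZWZWZWYWZW"
Token 7: backref(off=8, len=6). Copied 'ZWZWYW' from pos 3. Output: "WZWZWZWYWZWZWZWYW"
Token 8: backref(off=2, len=1). Copied 'Y' from pos 15. Output: "WZWZWZWYWZWZWZWYWY"
Token 9: literal('B'). Output: "WZWZWZWYWZWZWZWYWYB"
Token 10: literal('P'). Output: "WZWZWZWYWZWZWZWYWYBP"

Answer: WZWZWZWYWZWZWZWYWYBP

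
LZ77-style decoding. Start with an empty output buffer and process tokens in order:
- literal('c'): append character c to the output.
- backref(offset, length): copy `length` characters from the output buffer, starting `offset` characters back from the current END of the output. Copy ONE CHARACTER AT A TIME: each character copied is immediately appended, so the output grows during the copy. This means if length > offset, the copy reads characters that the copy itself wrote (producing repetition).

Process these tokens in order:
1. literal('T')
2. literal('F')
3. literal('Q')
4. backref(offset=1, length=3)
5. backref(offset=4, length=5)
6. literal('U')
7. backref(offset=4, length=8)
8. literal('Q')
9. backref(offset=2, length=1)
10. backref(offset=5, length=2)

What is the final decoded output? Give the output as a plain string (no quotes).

Answer: TFQQQQQQQQQUQQQUQQQUQUQQ

Derivation:
Token 1: literal('T'). Output: "T"
Token 2: literal('F'). Output: "TF"
Token 3: literal('Q'). Output: "TFQ"
Token 4: backref(off=1, len=3) (overlapping!). Copied 'QQQ' from pos 2. Output: "TFQQQQ"
Token 5: backref(off=4, len=5) (overlapping!). Copied 'QQQQQ' from pos 2. Output: "TFQQQQQQQQQ"
Token 6: literal('U'). Output: "TFQQQQQQQQQU"
Token 7: backref(off=4, len=8) (overlapping!). Copied 'QQQUQQQU' from pos 8. Output: "TFQQQQQQQQQUQQQUQQQU"
Token 8: literal('Q'). Output: "TFQQQQQQQQQUQQQUQQQUQ"
Token 9: backref(off=2, len=1). Copied 'U' from pos 19. Output: "TFQQQQQQQQQUQQQUQQQUQU"
Token 10: backref(off=5, len=2). Copied 'QQ' from pos 17. Output: "TFQQQQQQQQQUQQQUQQQUQUQQ"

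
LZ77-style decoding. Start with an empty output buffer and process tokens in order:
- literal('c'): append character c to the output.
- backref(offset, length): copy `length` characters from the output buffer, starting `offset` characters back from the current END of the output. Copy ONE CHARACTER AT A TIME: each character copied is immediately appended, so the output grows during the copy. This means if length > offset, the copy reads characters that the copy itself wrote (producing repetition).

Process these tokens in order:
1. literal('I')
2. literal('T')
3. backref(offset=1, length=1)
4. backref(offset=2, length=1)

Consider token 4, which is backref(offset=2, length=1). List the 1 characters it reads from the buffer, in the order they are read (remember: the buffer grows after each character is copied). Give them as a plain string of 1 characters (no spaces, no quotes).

Answer: T

Derivation:
Token 1: literal('I'). Output: "I"
Token 2: literal('T'). Output: "IT"
Token 3: backref(off=1, len=1). Copied 'T' from pos 1. Output: "ITT"
Token 4: backref(off=2, len=1). Buffer before: "ITT" (len 3)
  byte 1: read out[1]='T', append. Buffer now: "ITTT"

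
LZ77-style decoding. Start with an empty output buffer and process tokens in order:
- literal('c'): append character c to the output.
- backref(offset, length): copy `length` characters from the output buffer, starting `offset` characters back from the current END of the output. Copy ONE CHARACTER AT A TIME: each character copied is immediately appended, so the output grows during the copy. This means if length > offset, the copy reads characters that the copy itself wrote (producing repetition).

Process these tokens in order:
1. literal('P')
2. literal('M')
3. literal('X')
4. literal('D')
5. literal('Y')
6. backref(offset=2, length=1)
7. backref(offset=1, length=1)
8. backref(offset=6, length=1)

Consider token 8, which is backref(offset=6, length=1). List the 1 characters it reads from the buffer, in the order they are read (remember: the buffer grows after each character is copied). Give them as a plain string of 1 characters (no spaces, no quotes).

Token 1: literal('P'). Output: "P"
Token 2: literal('M'). Output: "PM"
Token 3: literal('X'). Output: "PMX"
Token 4: literal('D'). Output: "PMXD"
Token 5: literal('Y'). Output: "PMXDY"
Token 6: backref(off=2, len=1). Copied 'D' from pos 3. Output: "PMXDYD"
Token 7: backref(off=1, len=1). Copied 'D' from pos 5. Output: "PMXDYDD"
Token 8: backref(off=6, len=1). Buffer before: "PMXDYDD" (len 7)
  byte 1: read out[1]='M', append. Buffer now: "PMXDYDDM"

Answer: M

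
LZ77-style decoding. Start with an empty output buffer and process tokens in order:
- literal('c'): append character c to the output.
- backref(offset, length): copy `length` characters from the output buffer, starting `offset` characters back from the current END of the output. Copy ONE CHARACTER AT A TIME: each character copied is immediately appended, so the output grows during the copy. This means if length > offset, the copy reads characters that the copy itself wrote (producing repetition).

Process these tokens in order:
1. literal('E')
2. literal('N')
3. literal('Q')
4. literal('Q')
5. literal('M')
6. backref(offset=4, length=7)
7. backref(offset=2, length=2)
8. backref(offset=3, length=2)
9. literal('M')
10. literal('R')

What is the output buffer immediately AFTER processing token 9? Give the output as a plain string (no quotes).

Answer: ENQQMNQQMNQQQQQQM

Derivation:
Token 1: literal('E'). Output: "E"
Token 2: literal('N'). Output: "EN"
Token 3: literal('Q'). Output: "ENQ"
Token 4: literal('Q'). Output: "ENQQ"
Token 5: literal('M'). Output: "ENQQM"
Token 6: backref(off=4, len=7) (overlapping!). Copied 'NQQMNQQ' from pos 1. Output: "ENQQMNQQMNQQ"
Token 7: backref(off=2, len=2). Copied 'QQ' from pos 10. Output: "ENQQMNQQMNQQQQ"
Token 8: backref(off=3, len=2). Copied 'QQ' from pos 11. Output: "ENQQMNQQMNQQQQQQ"
Token 9: literal('M'). Output: "ENQQMNQQMNQQQQQQM"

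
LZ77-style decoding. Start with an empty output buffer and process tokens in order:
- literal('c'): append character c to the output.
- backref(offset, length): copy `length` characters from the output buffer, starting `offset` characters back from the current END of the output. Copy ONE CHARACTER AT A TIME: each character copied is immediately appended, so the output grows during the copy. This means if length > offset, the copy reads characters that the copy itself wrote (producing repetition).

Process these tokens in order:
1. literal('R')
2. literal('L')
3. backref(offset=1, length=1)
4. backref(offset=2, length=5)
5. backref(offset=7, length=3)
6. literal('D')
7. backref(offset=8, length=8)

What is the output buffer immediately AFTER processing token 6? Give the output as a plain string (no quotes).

Token 1: literal('R'). Output: "R"
Token 2: literal('L'). Output: "RL"
Token 3: backref(off=1, len=1). Copied 'L' from pos 1. Output: "RLL"
Token 4: backref(off=2, len=5) (overlapping!). Copied 'LLLLL' from pos 1. Output: "RLLLLLLL"
Token 5: backref(off=7, len=3). Copied 'LLL' from pos 1. Output: "RLLLLLLLLLL"
Token 6: literal('D'). Output: "RLLLLLLLLLLD"

Answer: RLLLLLLLLLLD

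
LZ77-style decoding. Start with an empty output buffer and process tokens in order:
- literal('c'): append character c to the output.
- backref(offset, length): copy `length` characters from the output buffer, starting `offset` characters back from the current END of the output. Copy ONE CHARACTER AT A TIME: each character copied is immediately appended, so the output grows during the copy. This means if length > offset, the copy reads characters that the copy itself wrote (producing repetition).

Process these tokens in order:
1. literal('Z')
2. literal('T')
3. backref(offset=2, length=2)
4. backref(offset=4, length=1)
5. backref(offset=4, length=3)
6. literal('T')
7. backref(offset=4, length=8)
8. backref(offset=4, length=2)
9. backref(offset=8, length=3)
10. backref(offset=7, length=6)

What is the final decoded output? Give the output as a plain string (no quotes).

Token 1: literal('Z'). Output: "Z"
Token 2: literal('T'). Output: "ZT"
Token 3: backref(off=2, len=2). Copied 'ZT' from pos 0. Output: "ZTZT"
Token 4: backref(off=4, len=1). Copied 'Z' from pos 0. Output: "ZTZTZ"
Token 5: backref(off=4, len=3). Copied 'TZT' from pos 1. Output: "ZTZTZTZT"
Token 6: literal('T'). Output: "ZTZTZTZTT"
Token 7: backref(off=4, len=8) (overlapping!). Copied 'TZTTTZTT' from pos 5. Output: "ZTZTZTZTTTZTTTZTT"
Token 8: backref(off=4, len=2). Copied 'TZ' from pos 13. Output: "ZTZTZTZTTTZTTTZTTTZ"
Token 9: backref(off=8, len=3). Copied 'TTT' from pos 11. Output: "ZTZTZTZTTTZTTTZTTTZTTT"
Token 10: backref(off=7, len=6). Copied 'TTTZTT' from pos 15. Output: "ZTZTZTZTTTZTTTZTTTZTTTTTTZTT"

Answer: ZTZTZTZTTTZTTTZTTTZTTTTTTZTT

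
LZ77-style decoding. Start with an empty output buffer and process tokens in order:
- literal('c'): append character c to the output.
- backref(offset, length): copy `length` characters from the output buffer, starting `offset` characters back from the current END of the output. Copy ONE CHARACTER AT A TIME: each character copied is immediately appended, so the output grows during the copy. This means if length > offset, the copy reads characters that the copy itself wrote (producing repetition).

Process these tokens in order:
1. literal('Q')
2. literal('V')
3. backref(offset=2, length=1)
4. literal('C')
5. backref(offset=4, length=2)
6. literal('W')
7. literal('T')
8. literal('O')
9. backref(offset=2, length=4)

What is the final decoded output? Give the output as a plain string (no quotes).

Answer: QVQCQVWTOTOTO

Derivation:
Token 1: literal('Q'). Output: "Q"
Token 2: literal('V'). Output: "QV"
Token 3: backref(off=2, len=1). Copied 'Q' from pos 0. Output: "QVQ"
Token 4: literal('C'). Output: "QVQC"
Token 5: backref(off=4, len=2). Copied 'QV' from pos 0. Output: "QVQCQV"
Token 6: literal('W'). Output: "QVQCQVW"
Token 7: literal('T'). Output: "QVQCQVWT"
Token 8: literal('O'). Output: "QVQCQVWTO"
Token 9: backref(off=2, len=4) (overlapping!). Copied 'TOTO' from pos 7. Output: "QVQCQVWTOTOTO"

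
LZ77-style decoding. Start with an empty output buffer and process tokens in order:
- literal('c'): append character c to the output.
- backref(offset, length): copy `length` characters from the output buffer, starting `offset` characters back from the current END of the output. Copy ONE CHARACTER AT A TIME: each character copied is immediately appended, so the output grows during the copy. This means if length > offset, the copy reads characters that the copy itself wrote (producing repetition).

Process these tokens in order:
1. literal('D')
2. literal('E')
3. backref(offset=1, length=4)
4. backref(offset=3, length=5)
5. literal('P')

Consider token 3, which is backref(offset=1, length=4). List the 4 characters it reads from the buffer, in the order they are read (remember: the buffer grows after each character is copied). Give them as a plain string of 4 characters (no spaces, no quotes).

Answer: EEEE

Derivation:
Token 1: literal('D'). Output: "D"
Token 2: literal('E'). Output: "DE"
Token 3: backref(off=1, len=4). Buffer before: "DE" (len 2)
  byte 1: read out[1]='E', append. Buffer now: "DEE"
  byte 2: read out[2]='E', append. Buffer now: "DEEE"
  byte 3: read out[3]='E', append. Buffer now: "DEEEE"
  byte 4: read out[4]='E', append. Buffer now: "DEEEEE"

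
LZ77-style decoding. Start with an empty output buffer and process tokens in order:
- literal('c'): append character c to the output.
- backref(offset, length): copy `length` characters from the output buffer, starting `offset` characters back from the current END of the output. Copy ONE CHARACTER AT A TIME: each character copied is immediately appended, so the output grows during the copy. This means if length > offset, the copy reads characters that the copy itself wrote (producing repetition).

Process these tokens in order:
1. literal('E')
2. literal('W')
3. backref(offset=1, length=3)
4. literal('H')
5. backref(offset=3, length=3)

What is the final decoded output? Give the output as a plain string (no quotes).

Answer: EWWWWHWWH

Derivation:
Token 1: literal('E'). Output: "E"
Token 2: literal('W'). Output: "EW"
Token 3: backref(off=1, len=3) (overlapping!). Copied 'WWW' from pos 1. Output: "EWWWW"
Token 4: literal('H'). Output: "EWWWWH"
Token 5: backref(off=3, len=3). Copied 'WWH' from pos 3. Output: "EWWWWHWWH"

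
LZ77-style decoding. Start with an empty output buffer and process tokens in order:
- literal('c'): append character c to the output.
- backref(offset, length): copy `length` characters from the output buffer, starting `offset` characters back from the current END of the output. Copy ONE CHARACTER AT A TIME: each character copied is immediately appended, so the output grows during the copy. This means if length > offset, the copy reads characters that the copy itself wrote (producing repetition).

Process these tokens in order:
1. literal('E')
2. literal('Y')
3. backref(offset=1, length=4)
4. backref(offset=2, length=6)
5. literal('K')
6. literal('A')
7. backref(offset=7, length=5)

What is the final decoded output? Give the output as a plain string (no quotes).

Token 1: literal('E'). Output: "E"
Token 2: literal('Y'). Output: "EY"
Token 3: backref(off=1, len=4) (overlapping!). Copied 'YYYY' from pos 1. Output: "EYYYYY"
Token 4: backref(off=2, len=6) (overlapping!). Copied 'YYYYYY' from pos 4. Output: "EYYYYYYYYYYY"
Token 5: literal('K'). Output: "EYYYYYYYYYYYK"
Token 6: literal('A'). Output: "EYYYYYYYYYYYKA"
Token 7: backref(off=7, len=5). Copied 'YYYYY' from pos 7. Output: "EYYYYYYYYYYYKAYYYYY"

Answer: EYYYYYYYYYYYKAYYYYY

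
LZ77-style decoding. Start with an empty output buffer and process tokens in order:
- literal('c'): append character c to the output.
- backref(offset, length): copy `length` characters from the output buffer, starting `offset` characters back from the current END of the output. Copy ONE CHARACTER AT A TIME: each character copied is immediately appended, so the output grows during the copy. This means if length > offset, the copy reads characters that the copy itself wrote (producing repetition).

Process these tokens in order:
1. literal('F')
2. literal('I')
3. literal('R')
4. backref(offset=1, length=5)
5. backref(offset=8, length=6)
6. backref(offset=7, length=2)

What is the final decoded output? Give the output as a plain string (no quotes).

Token 1: literal('F'). Output: "F"
Token 2: literal('I'). Output: "FI"
Token 3: literal('R'). Output: "FIR"
Token 4: backref(off=1, len=5) (overlapping!). Copied 'RRRRR' from pos 2. Output: "FIRRRRRR"
Token 5: backref(off=8, len=6). Copied 'FIRRRR' from pos 0. Output: "FIRRRRRRFIRRRR"
Token 6: backref(off=7, len=2). Copied 'RF' from pos 7. Output: "FIRRRRRRFIRRRRRF"

Answer: FIRRRRRRFIRRRRRF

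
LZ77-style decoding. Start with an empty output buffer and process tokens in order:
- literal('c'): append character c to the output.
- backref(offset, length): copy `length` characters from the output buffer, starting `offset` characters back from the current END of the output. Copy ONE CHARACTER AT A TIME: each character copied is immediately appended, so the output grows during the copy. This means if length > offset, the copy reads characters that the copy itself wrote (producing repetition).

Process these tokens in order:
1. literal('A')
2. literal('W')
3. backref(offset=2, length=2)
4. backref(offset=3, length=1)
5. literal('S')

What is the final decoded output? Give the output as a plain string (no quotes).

Answer: AWAWWS

Derivation:
Token 1: literal('A'). Output: "A"
Token 2: literal('W'). Output: "AW"
Token 3: backref(off=2, len=2). Copied 'AW' from pos 0. Output: "AWAW"
Token 4: backref(off=3, len=1). Copied 'W' from pos 1. Output: "AWAWW"
Token 5: literal('S'). Output: "AWAWWS"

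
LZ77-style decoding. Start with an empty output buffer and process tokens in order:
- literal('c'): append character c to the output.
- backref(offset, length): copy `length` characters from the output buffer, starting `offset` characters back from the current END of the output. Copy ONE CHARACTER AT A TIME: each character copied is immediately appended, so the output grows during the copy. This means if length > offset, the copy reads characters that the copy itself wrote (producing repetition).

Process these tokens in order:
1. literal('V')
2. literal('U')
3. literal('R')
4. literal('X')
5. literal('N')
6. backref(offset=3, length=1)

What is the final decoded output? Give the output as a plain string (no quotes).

Token 1: literal('V'). Output: "V"
Token 2: literal('U'). Output: "VU"
Token 3: literal('R'). Output: "VUR"
Token 4: literal('X'). Output: "VURX"
Token 5: literal('N'). Output: "VURXN"
Token 6: backref(off=3, len=1). Copied 'R' from pos 2. Output: "VURXNR"

Answer: VURXNR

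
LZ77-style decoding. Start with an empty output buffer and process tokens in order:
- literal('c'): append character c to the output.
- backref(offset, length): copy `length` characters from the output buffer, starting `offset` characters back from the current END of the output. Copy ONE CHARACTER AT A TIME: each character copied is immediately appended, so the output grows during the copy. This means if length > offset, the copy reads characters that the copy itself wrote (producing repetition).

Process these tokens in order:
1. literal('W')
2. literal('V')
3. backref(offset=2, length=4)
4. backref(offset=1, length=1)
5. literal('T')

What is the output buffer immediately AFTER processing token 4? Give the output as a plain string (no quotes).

Token 1: literal('W'). Output: "W"
Token 2: literal('V'). Output: "WV"
Token 3: backref(off=2, len=4) (overlapping!). Copied 'WVWV' from pos 0. Output: "WVWVWV"
Token 4: backref(off=1, len=1). Copied 'V' from pos 5. Output: "WVWVWVV"

Answer: WVWVWVV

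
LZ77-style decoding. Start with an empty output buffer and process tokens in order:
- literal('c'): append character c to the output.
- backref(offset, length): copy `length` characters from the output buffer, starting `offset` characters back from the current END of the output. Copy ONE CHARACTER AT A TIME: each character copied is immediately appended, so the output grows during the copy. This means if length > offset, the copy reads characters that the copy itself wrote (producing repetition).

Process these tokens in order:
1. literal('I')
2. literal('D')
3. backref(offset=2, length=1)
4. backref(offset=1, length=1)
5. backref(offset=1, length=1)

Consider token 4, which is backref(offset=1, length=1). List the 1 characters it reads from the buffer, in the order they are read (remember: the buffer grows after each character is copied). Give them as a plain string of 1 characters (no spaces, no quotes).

Answer: I

Derivation:
Token 1: literal('I'). Output: "I"
Token 2: literal('D'). Output: "ID"
Token 3: backref(off=2, len=1). Copied 'I' from pos 0. Output: "IDI"
Token 4: backref(off=1, len=1). Buffer before: "IDI" (len 3)
  byte 1: read out[2]='I', append. Buffer now: "IDII"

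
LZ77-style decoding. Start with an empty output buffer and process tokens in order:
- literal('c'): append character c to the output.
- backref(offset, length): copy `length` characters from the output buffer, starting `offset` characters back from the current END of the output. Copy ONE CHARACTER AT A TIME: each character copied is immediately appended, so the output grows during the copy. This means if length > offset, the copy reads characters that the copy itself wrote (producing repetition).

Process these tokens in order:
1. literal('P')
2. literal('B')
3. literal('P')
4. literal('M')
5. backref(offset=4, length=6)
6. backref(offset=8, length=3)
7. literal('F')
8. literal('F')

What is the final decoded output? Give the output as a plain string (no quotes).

Answer: PBPMPBPMPBPMPFF

Derivation:
Token 1: literal('P'). Output: "P"
Token 2: literal('B'). Output: "PB"
Token 3: literal('P'). Output: "PBP"
Token 4: literal('M'). Output: "PBPM"
Token 5: backref(off=4, len=6) (overlapping!). Copied 'PBPMPB' from pos 0. Output: "PBPMPBPMPB"
Token 6: backref(off=8, len=3). Copied 'PMP' from pos 2. Output: "PBPMPBPMPBPMP"
Token 7: literal('F'). Output: "PBPMPBPMPBPMPF"
Token 8: literal('F'). Output: "PBPMPBPMPBPMPFF"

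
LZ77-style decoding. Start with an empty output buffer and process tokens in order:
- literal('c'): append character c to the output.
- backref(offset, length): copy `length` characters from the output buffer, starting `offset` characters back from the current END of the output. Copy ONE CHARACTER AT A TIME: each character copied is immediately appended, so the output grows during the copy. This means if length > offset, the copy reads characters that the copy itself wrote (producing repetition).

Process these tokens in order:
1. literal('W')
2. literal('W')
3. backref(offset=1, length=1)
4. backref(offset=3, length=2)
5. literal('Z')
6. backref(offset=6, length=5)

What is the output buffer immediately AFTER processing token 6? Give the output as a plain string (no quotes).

Token 1: literal('W'). Output: "W"
Token 2: literal('W'). Output: "WW"
Token 3: backref(off=1, len=1). Copied 'W' from pos 1. Output: "WWW"
Token 4: backref(off=3, len=2). Copied 'WW' from pos 0. Output: "WWWWW"
Token 5: literal('Z'). Output: "WWWWWZ"
Token 6: backref(off=6, len=5). Copied 'WWWWW' from pos 0. Output: "WWWWWZWWWWW"

Answer: WWWWWZWWWWW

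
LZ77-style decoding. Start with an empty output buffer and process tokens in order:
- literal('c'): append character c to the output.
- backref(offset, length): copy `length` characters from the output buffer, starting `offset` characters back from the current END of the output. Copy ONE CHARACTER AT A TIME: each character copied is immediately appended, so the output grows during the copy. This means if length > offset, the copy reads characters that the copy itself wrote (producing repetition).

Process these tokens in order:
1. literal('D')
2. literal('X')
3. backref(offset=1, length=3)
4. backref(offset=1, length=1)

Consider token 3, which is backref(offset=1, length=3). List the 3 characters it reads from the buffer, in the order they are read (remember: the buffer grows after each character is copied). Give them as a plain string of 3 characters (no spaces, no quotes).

Token 1: literal('D'). Output: "D"
Token 2: literal('X'). Output: "DX"
Token 3: backref(off=1, len=3). Buffer before: "DX" (len 2)
  byte 1: read out[1]='X', append. Buffer now: "DXX"
  byte 2: read out[2]='X', append. Buffer now: "DXXX"
  byte 3: read out[3]='X', append. Buffer now: "DXXXX"

Answer: XXX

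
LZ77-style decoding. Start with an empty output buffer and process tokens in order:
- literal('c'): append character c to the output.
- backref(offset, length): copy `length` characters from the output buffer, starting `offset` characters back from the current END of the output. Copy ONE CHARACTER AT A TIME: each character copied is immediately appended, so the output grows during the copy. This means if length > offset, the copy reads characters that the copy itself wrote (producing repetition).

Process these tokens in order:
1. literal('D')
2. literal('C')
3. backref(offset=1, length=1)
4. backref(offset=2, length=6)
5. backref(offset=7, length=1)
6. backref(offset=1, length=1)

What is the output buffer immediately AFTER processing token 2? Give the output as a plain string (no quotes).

Token 1: literal('D'). Output: "D"
Token 2: literal('C'). Output: "DC"

Answer: DC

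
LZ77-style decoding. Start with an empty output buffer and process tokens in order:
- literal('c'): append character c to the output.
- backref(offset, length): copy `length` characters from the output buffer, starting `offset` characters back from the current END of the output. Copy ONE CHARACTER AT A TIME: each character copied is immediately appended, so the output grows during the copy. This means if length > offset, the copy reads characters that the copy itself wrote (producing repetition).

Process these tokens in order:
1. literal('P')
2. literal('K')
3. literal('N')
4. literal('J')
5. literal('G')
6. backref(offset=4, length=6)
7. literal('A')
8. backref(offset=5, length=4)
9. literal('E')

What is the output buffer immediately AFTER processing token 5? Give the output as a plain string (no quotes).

Answer: PKNJG

Derivation:
Token 1: literal('P'). Output: "P"
Token 2: literal('K'). Output: "PK"
Token 3: literal('N'). Output: "PKN"
Token 4: literal('J'). Output: "PKNJ"
Token 5: literal('G'). Output: "PKNJG"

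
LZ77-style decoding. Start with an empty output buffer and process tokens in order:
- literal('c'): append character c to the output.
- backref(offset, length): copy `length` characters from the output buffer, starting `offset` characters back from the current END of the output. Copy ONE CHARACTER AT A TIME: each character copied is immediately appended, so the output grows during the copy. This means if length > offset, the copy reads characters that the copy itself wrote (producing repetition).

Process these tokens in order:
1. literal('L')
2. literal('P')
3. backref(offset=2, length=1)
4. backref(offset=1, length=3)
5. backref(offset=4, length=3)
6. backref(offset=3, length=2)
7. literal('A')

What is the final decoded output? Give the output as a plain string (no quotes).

Token 1: literal('L'). Output: "L"
Token 2: literal('P'). Output: "LP"
Token 3: backref(off=2, len=1). Copied 'L' from pos 0. Output: "LPL"
Token 4: backref(off=1, len=3) (overlapping!). Copied 'LLL' from pos 2. Output: "LPLLLL"
Token 5: backref(off=4, len=3). Copied 'LLL' from pos 2. Output: "LPLLLLLLL"
Token 6: backref(off=3, len=2). Copied 'LL' from pos 6. Output: "LPLLLLLLLLL"
Token 7: literal('A'). Output: "LPLLLLLLLLLA"

Answer: LPLLLLLLLLLA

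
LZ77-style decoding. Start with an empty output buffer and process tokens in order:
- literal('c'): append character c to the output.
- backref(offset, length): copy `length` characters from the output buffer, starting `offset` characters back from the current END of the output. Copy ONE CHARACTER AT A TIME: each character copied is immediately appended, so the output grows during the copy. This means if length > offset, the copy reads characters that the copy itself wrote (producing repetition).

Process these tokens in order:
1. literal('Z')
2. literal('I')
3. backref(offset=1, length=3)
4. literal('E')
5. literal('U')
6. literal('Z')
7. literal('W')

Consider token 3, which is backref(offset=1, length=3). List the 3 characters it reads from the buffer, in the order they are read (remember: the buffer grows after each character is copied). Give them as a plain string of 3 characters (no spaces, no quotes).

Token 1: literal('Z'). Output: "Z"
Token 2: literal('I'). Output: "ZI"
Token 3: backref(off=1, len=3). Buffer before: "ZI" (len 2)
  byte 1: read out[1]='I', append. Buffer now: "ZII"
  byte 2: read out[2]='I', append. Buffer now: "ZIII"
  byte 3: read out[3]='I', append. Buffer now: "ZIIII"

Answer: III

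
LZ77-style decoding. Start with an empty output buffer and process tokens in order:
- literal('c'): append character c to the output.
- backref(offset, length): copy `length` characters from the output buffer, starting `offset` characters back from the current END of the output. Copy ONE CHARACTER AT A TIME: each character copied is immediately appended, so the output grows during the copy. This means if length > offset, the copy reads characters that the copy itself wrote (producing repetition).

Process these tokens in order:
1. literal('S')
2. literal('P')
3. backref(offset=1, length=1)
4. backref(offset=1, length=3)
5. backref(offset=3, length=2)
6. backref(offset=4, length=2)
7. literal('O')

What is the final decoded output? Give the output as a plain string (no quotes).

Token 1: literal('S'). Output: "S"
Token 2: literal('P'). Output: "SP"
Token 3: backref(off=1, len=1). Copied 'P' from pos 1. Output: "SPP"
Token 4: backref(off=1, len=3) (overlapping!). Copied 'PPP' from pos 2. Output: "SPPPPP"
Token 5: backref(off=3, len=2). Copied 'PP' from pos 3. Output: "SPPPPPPP"
Token 6: backref(off=4, len=2). Copied 'PP' from pos 4. Output: "SPPPPPPPPP"
Token 7: literal('O'). Output: "SPPPPPPPPPO"

Answer: SPPPPPPPPPO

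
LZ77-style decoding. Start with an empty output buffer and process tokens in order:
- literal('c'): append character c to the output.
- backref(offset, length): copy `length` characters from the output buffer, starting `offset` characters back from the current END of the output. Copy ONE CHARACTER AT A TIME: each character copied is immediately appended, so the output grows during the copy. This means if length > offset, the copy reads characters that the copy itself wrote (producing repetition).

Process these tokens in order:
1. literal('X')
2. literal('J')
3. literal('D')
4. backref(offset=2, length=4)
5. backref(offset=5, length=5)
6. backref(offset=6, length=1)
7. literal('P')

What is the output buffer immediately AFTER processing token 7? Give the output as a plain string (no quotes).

Answer: XJDJDJDDJDJDDP

Derivation:
Token 1: literal('X'). Output: "X"
Token 2: literal('J'). Output: "XJ"
Token 3: literal('D'). Output: "XJD"
Token 4: backref(off=2, len=4) (overlapping!). Copied 'JDJD' from pos 1. Output: "XJDJDJD"
Token 5: backref(off=5, len=5). Copied 'DJDJD' from pos 2. Output: "XJDJDJDDJDJD"
Token 6: backref(off=6, len=1). Copied 'D' from pos 6. Output: "XJDJDJDDJDJDD"
Token 7: literal('P'). Output: "XJDJDJDDJDJDDP"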